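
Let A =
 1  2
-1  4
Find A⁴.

tr A = 5 and det A = 6, so the characteristic polynomial is λ² − (5)λ + (6) with roots 2 and 3.
Eigenvectors give P = [[2, 1], [1, 1]] with P⁻¹ = [[1, -1], [-1, 2]], and A = P·diag(2, 3)·P⁻¹.
Then A⁴ = P·diag(16, 81)·P⁻¹ = [[32, 81], [16, 81]] · [[1, -1], [-1, 2]] = [[-49, 130], [-65, 146]].

[[-49, 130], [-65, 146]]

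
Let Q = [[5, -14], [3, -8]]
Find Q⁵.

tr Q = -3 and det Q = 2, so the characteristic polynomial is λ² − (-3)λ + (2) with roots -1 and -2.
Eigenvectors give P = [[-7, -2], [-3, -1]] with P⁻¹ = [[-1, 2], [3, -7]], and Q = P·diag(-1, -2)·P⁻¹.
Then Q⁵ = P·diag(-1, -32)·P⁻¹ = [[7, 64], [3, 32]] · [[-1, 2], [3, -7]] = [[185, -434], [93, -218]].

[[185, -434], [93, -218]]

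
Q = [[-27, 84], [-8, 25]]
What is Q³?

tr Q = -2 and det Q = -3, so the characteristic polynomial is λ² − (-2)λ + (-3) with roots -3 and 1.
Eigenvectors give P = [[7, -3], [2, -1]] with P⁻¹ = [[1, -3], [2, -7]], and Q = P·diag(-3, 1)·P⁻¹.
Then Q³ = P·diag(-27, 1)·P⁻¹ = [[-189, -3], [-54, -1]] · [[1, -3], [2, -7]] = [[-195, 588], [-56, 169]].

[[-195, 588], [-56, 169]]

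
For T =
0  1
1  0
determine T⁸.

T² = I (check: tr T = 0 and det T = -1), so T⁸ = I since 8 is even.

[[1, 0], [0, 1]]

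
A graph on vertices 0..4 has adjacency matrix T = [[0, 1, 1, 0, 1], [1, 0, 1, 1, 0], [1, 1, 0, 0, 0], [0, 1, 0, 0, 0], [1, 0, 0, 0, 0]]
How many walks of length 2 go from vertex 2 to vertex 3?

1

The number of length-2 walks from vertex 2 to vertex 3 is entry (2,3) of T², where T is the adjacency matrix.
T² = [[3, 1, 1, 1, 0], [1, 3, 1, 0, 1], [1, 1, 2, 1, 1], [1, 0, 1, 1, 0], [0, 1, 1, 0, 1]]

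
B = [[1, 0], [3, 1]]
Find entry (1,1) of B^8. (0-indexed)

1

B = I + N where N = [[0, 0], [3, 0]] is strictly lower-triangular, so N^2 = 0.
(I + N)^8 = I + 8·N = [[1, 0], [24, 1]].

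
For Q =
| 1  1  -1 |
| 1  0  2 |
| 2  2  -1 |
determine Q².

[[0, -1, 2], [5, 5, -3], [2, 0, 3]]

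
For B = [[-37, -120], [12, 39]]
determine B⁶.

tr B = 2 and det B = -3, so the characteristic polynomial is λ² − (2)λ + (-3) with roots 3 and -1.
Eigenvectors give P = [[3, -10], [-1, 3]] with P⁻¹ = [[-3, -10], [-1, -3]], and B = P·diag(3, -1)·P⁻¹.
Then B⁶ = P·diag(729, 1)·P⁻¹ = [[2187, -10], [-729, 3]] · [[-3, -10], [-1, -3]] = [[-6551, -21840], [2184, 7281]].

[[-6551, -21840], [2184, 7281]]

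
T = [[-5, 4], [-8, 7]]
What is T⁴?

[[-79, 80], [-160, 161]]

tr T = 2 and det T = -3, so the characteristic polynomial is λ² − (2)λ + (-3) with roots -1 and 3.
Eigenvectors give P = [[1, -1], [1, -2]] with P⁻¹ = [[2, -1], [1, -1]], and T = P·diag(-1, 3)·P⁻¹.
Then T⁴ = P·diag(1, 81)·P⁻¹ = [[1, -81], [1, -162]] · [[2, -1], [1, -1]] = [[-79, 80], [-160, 161]].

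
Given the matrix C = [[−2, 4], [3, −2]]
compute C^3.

C^2 = [[16, −16], [−12, 16]]
C^3 = [[−80, 96], [72, −80]]

[[−80, 96], [72, −80]]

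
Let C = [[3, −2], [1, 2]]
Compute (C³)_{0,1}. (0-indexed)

−34

C² = [[7, −10], [5, 2]]
C³ = [[11, −34], [17, −6]]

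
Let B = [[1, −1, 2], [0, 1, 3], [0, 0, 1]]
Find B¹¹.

B = I + N where N = [[0, −1, 2], [0, 0, 3], [0, 0, 0]] is strictly upper-triangular, so N³ = 0.
(I + N)¹¹ = I + 11·N + 55·N² = [[1, −11, −143], [0, 1, 33], [0, 0, 1]].

[[1, −11, −143], [0, 1, 33], [0, 0, 1]]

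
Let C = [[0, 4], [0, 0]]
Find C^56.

C is strictly triangular, hence nilpotent: C^2 = 0, so C^56 = 0.

[[0, 0], [0, 0]]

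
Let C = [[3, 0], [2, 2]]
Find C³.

[[27, 0], [38, 8]]

C² = [[9, 0], [10, 4]]
C³ = [[27, 0], [38, 8]]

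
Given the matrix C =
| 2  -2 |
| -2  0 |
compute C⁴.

[[80, -48], [-48, 32]]

C² = [[8, -4], [-4, 4]]
C³ = [[24, -16], [-16, 8]]
C⁴ = [[80, -48], [-48, 32]]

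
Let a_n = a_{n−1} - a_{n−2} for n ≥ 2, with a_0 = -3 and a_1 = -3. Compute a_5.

With companion matrix A = [[1, -1], [1, 0]], [a_n, a_{n−1}]ᵀ = A·[a_{n−1}, a_{n−2}]ᵀ, so [a_5, a_4]ᵀ = A⁴·[a_1, a_0]ᵀ.
A⁴ = [[-1, 1], [-1, 0]], giving [a_5, a_4]ᵀ = [[0], [3]].

0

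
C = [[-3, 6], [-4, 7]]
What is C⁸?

tr C = 4 and det C = 3, so the characteristic polynomial is λ² − (4)λ + (3) with roots 3 and 1.
Eigenvectors give P = [[-1, -3], [-1, -2]] with P⁻¹ = [[2, -3], [-1, 1]], and C = P·diag(3, 1)·P⁻¹.
Then C⁸ = P·diag(6561, 1)·P⁻¹ = [[-6561, -3], [-6561, -2]] · [[2, -3], [-1, 1]] = [[-13119, 19680], [-13120, 19681]].

[[-13119, 19680], [-13120, 19681]]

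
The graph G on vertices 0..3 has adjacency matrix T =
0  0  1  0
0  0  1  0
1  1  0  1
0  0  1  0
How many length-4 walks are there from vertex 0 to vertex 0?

3

The number of length-4 walks from vertex 0 to vertex 0 is entry (0,0) of T⁴, where T is the adjacency matrix.
T² = [[1, 1, 0, 1], [1, 1, 0, 1], [0, 0, 3, 0], [1, 1, 0, 1]]
T³ = [[0, 0, 3, 0], [0, 0, 3, 0], [3, 3, 0, 3], [0, 0, 3, 0]]
T⁴ = [[3, 3, 0, 3], [3, 3, 0, 3], [0, 0, 9, 0], [3, 3, 0, 3]]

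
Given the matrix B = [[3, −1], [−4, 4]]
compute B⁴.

B² = [[13, −7], [−28, 20]]
B³ = [[67, −41], [−164, 108]]
B⁴ = [[365, −231], [−924, 596]]

[[365, −231], [−924, 596]]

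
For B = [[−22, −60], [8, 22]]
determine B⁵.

[[−352, −960], [128, 352]]

tr B = 0 and det B = −4, so the characteristic polynomial is λ² − (0)λ + (−4) with roots 2 and −2.
Eigenvectors give P = [[−5, 3], [2, −1]] with P⁻¹ = [[1, 3], [2, 5]], and B = P·diag(2, −2)·P⁻¹.
Then B⁵ = P·diag(32, −32)·P⁻¹ = [[−160, −96], [64, 32]] · [[1, 3], [2, 5]] = [[−352, −960], [128, 352]].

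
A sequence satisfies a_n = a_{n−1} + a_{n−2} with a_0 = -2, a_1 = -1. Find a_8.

-47

With companion matrix B = [[1, 1], [1, 0]], [a_n, a_{n−1}]ᵀ = B·[a_{n−1}, a_{n−2}]ᵀ, so [a_8, a_7]ᵀ = B⁷·[a_1, a_0]ᵀ.
B⁷ = [[21, 13], [13, 8]], giving [a_8, a_7]ᵀ = [[-47], [-29]].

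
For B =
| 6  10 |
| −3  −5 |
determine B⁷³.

[[6, 10], [−3, −5]]

B² = B (a projection; rank 1, trace 1), so B⁷³ = B.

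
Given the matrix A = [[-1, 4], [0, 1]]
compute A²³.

[[-1, 4], [0, 1]]

A² = I (check: tr A = 0 and det A = -1), so A²³ = A since 23 is odd.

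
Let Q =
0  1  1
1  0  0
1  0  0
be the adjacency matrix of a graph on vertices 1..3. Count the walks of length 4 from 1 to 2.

The number of length-4 walks from vertex 1 to vertex 2 is entry (1,2) of Q^4, where Q is the adjacency matrix.
Q^2 = [[2, 0, 0], [0, 1, 1], [0, 1, 1]]
Q^3 = [[0, 2, 2], [2, 0, 0], [2, 0, 0]]
Q^4 = [[4, 0, 0], [0, 2, 2], [0, 2, 2]]

0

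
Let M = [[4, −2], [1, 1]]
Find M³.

tr M = 5 and det M = 6, so the characteristic polynomial is λ² − (5)λ + (6) with roots 3 and 2.
Eigenvectors give P = [[2, 1], [1, 1]] with P⁻¹ = [[1, −1], [−1, 2]], and M = P·diag(3, 2)·P⁻¹.
Then M³ = P·diag(27, 8)·P⁻¹ = [[54, 8], [27, 8]] · [[1, −1], [−1, 2]] = [[46, −38], [19, −11]].

[[46, −38], [19, −11]]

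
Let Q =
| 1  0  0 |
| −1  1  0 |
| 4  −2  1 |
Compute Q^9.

[[1, 0, 0], [−9, 1, 0], [108, −18, 1]]

Q = I + N where N = [[0, 0, 0], [−1, 0, 0], [4, −2, 0]] is strictly lower-triangular, so N^3 = 0.
(I + N)^9 = I + 9·N + 36·N^2 = [[1, 0, 0], [−9, 1, 0], [108, −18, 1]].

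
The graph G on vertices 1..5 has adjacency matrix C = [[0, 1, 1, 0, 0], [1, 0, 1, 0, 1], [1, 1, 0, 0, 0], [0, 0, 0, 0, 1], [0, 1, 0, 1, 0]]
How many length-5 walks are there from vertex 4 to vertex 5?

6

The number of length-5 walks from vertex 4 to vertex 5 is entry (4,5) of C⁵, where C is the adjacency matrix.
C² = [[2, 1, 1, 0, 1], [1, 3, 1, 1, 0], [1, 1, 2, 0, 1], [0, 1, 0, 1, 0], [1, 0, 1, 0, 2]]
C³ = [[2, 4, 3, 1, 1], [4, 2, 4, 0, 4], [3, 4, 2, 1, 1], [1, 0, 1, 0, 2], [1, 4, 1, 2, 0]]
C⁴ = [[7, 6, 6, 1, 5], [6, 12, 6, 4, 2], [6, 6, 7, 1, 5], [1, 4, 1, 2, 0], [5, 2, 5, 0, 6]]
C⁵ = [[12, 18, 13, 5, 7], [18, 14, 18, 2, 16], [13, 18, 12, 5, 7], [5, 2, 5, 0, 6], [7, 16, 7, 6, 2]]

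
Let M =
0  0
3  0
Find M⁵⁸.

M is strictly triangular, hence nilpotent: M² = 0, so M⁵⁸ = 0.

[[0, 0], [0, 0]]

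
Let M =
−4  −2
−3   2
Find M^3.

M^2 = [[22, 4], [6, 10]]
M^3 = [[−100, −36], [−54, 8]]

[[−100, −36], [−54, 8]]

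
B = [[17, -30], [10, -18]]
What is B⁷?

tr B = -1 and det B = -6, so the characteristic polynomial is λ² − (-1)λ + (-6) with roots 2 and -3.
Eigenvectors give P = [[2, -3], [1, -2]] with P⁻¹ = [[2, -3], [1, -2]], and B = P·diag(2, -3)·P⁻¹.
Then B⁷ = P·diag(128, -2187)·P⁻¹ = [[256, 6561], [128, 4374]] · [[2, -3], [1, -2]] = [[7073, -13890], [4630, -9132]].

[[7073, -13890], [4630, -9132]]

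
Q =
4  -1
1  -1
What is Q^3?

Q^2 = [[15, -3], [3, 0]]
Q^3 = [[57, -12], [12, -3]]

[[57, -12], [12, -3]]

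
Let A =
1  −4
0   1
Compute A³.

A = I + N where N = [[0, −4], [0, 0]] is strictly upper-triangular, so N² = 0.
(I + N)³ = I + 3·N = [[1, −12], [0, 1]].

[[1, −12], [0, 1]]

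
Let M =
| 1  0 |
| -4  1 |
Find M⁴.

[[1, 0], [-16, 1]]

M = I + N where N = [[0, 0], [-4, 0]] is strictly lower-triangular, so N² = 0.
(I + N)⁴ = I + 4·N = [[1, 0], [-16, 1]].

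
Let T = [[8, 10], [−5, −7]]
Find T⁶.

tr T = 1 and det T = −6, so the characteristic polynomial is λ² − (1)λ + (−6) with roots −2 and 3.
Eigenvectors give P = [[−1, −2], [1, 1]] with P⁻¹ = [[1, 2], [−1, −1]], and T = P·diag(−2, 3)·P⁻¹.
Then T⁶ = P·diag(64, 729)·P⁻¹ = [[−64, −1458], [64, 729]] · [[1, 2], [−1, −1]] = [[1394, 1330], [−665, −601]].

[[1394, 1330], [−665, −601]]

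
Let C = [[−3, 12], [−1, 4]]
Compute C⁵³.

[[−3, 12], [−1, 4]]

C² = C (a projection; rank 1, trace 1), so C⁵³ = C.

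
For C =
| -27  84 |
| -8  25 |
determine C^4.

tr C = -2 and det C = -3, so the characteristic polynomial is λ² − (-2)λ + (-3) with roots 1 and -3.
Eigenvectors give P = [[3, 7], [1, 2]] with P⁻¹ = [[-2, 7], [1, -3]], and C = P·diag(1, -3)·P⁻¹.
Then C^4 = P·diag(1, 81)·P⁻¹ = [[3, 567], [1, 162]] · [[-2, 7], [1, -3]] = [[561, -1680], [160, -479]].

[[561, -1680], [160, -479]]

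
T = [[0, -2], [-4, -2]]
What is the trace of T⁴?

T² = [[8, 4], [8, 12]]
T³ = [[-16, -24], [-48, -40]]
T⁴ = [[96, 80], [160, 176]]

272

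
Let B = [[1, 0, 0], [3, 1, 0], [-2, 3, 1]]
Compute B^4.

B = I + N where N = [[0, 0, 0], [3, 0, 0], [-2, 3, 0]] is strictly lower-triangular, so N^3 = 0.
(I + N)^4 = I + 4·N + 6·N^2 = [[1, 0, 0], [12, 1, 0], [46, 12, 1]].

[[1, 0, 0], [12, 1, 0], [46, 12, 1]]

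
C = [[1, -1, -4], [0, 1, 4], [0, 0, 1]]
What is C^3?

[[1, -3, -24], [0, 1, 12], [0, 0, 1]]

C = I + N where N = [[0, -1, -4], [0, 0, 4], [0, 0, 0]] is strictly upper-triangular, so N^3 = 0.
(I + N)^3 = I + 3·N + 3·N^2 = [[1, -3, -24], [0, 1, 12], [0, 0, 1]].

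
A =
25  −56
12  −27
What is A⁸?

[[−39359, 91840], [−19680, 45921]]

tr A = −2 and det A = −3, so the characteristic polynomial is λ² − (−2)λ + (−3) with roots −3 and 1.
Eigenvectors give P = [[2, 7], [1, 3]] with P⁻¹ = [[−3, 7], [1, −2]], and A = P·diag(−3, 1)·P⁻¹.
Then A⁸ = P·diag(6561, 1)·P⁻¹ = [[13122, 7], [6561, 3]] · [[−3, 7], [1, −2]] = [[−39359, 91840], [−19680, 45921]].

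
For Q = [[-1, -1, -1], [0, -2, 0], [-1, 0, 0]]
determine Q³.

Q² = [[2, 3, 1], [0, 4, 0], [1, 1, 1]]
Q³ = [[-3, -8, -2], [0, -8, 0], [-2, -3, -1]]

[[-3, -8, -2], [0, -8, 0], [-2, -3, -1]]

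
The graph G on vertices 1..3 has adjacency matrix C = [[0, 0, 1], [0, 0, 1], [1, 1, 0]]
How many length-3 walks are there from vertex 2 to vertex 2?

The number of length-3 walks from vertex 2 to vertex 2 is entry (2,2) of C³, where C is the adjacency matrix.
C² = [[1, 1, 0], [1, 1, 0], [0, 0, 2]]
C³ = [[0, 0, 2], [0, 0, 2], [2, 2, 0]]

0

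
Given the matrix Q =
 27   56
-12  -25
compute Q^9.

[[137787, 275576], [-59052, -118105]]

tr Q = 2 and det Q = -3, so the characteristic polynomial is λ² − (2)λ + (-3) with roots -1 and 3.
Eigenvectors give P = [[-2, 7], [1, -3]] with P⁻¹ = [[3, 7], [1, 2]], and Q = P·diag(-1, 3)·P⁻¹.
Then Q^9 = P·diag(-1, 19683)·P⁻¹ = [[2, 137781], [-1, -59049]] · [[3, 7], [1, 2]] = [[137787, 275576], [-59052, -118105]].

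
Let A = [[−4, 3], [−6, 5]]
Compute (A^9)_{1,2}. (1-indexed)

513

tr A = 1 and det A = −2, so the characteristic polynomial is λ² − (1)λ + (−2) with roots 2 and −1.
Eigenvectors give P = [[−1, −1], [−2, −1]] with P⁻¹ = [[1, −1], [−2, 1]], and A = P·diag(2, −1)·P⁻¹.
Then A^9 = P·diag(512, −1)·P⁻¹ = [[−512, 1], [−1024, 1]] · [[1, −1], [−2, 1]] = [[−514, 513], [−1026, 1025]].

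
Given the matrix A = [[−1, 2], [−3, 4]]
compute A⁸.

tr A = 3 and det A = 2, so the characteristic polynomial is λ² − (3)λ + (2) with roots 2 and 1.
Eigenvectors give P = [[−2, −1], [−3, −1]] with P⁻¹ = [[1, −1], [−3, 2]], and A = P·diag(2, 1)·P⁻¹.
Then A⁸ = P·diag(256, 1)·P⁻¹ = [[−512, −1], [−768, −1]] · [[1, −1], [−3, 2]] = [[−509, 510], [−765, 766]].

[[−509, 510], [−765, 766]]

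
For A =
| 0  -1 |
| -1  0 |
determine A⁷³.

A² = I (check: tr A = 0 and det A = -1), so A⁷³ = A since 73 is odd.

[[0, -1], [-1, 0]]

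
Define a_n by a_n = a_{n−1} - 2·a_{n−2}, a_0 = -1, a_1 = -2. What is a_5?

With companion matrix C = [[1, -2], [1, 0]], [a_n, a_{n−1}]ᵀ = C·[a_{n−1}, a_{n−2}]ᵀ, so [a_5, a_4]ᵀ = C⁴·[a_1, a_0]ᵀ.
C⁴ = [[-1, 6], [-3, 2]], giving [a_5, a_4]ᵀ = [[-4], [4]].

-4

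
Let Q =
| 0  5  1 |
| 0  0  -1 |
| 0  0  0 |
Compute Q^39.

Q is strictly triangular, hence nilpotent: Q^3 = 0, so Q^39 = 0.

[[0, 0, 0], [0, 0, 0], [0, 0, 0]]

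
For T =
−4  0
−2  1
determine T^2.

[[16, 0], [6, 1]]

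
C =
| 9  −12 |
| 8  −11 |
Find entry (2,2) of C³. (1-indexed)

−83

tr C = −2 and det C = −3, so the characteristic polynomial is λ² − (−2)λ + (−3) with roots 1 and −3.
Eigenvectors give P = [[3, 1], [2, 1]] with P⁻¹ = [[1, −1], [−2, 3]], and C = P·diag(1, −3)·P⁻¹.
Then C³ = P·diag(1, −27)·P⁻¹ = [[3, −27], [2, −27]] · [[1, −1], [−2, 3]] = [[57, −84], [56, −83]].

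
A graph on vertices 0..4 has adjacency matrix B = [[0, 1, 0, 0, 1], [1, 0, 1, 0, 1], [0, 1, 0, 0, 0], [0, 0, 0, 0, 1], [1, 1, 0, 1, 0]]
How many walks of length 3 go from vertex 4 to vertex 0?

4

The number of length-3 walks from vertex 4 to vertex 0 is entry (4,0) of B^3, where B is the adjacency matrix.
B^2 = [[2, 1, 1, 1, 1], [1, 3, 0, 1, 1], [1, 0, 1, 0, 1], [1, 1, 0, 1, 0], [1, 1, 1, 0, 3]]
B^3 = [[2, 4, 1, 1, 4], [4, 2, 3, 1, 5], [1, 3, 0, 1, 1], [1, 1, 1, 0, 3], [4, 5, 1, 3, 2]]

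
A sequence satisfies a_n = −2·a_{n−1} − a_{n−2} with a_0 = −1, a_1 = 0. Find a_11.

With companion matrix T = [[−2, −1], [1, 0]], [a_n, a_{n−1}]ᵀ = T·[a_{n−1}, a_{n−2}]ᵀ, so [a_11, a_10]ᵀ = T¹⁰·[a_1, a_0]ᵀ.
T¹⁰ = [[11, 10], [−10, −9]], giving [a_11, a_10]ᵀ = [[−10], [9]].

−10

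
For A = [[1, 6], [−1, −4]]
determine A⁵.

[[61, 186], [−31, −94]]

tr A = −3 and det A = 2, so the characteristic polynomial is λ² − (−3)λ + (2) with roots −1 and −2.
Eigenvectors give P = [[3, −2], [−1, 1]] with P⁻¹ = [[1, 2], [1, 3]], and A = P·diag(−1, −2)·P⁻¹.
Then A⁵ = P·diag(−1, −32)·P⁻¹ = [[−3, 64], [1, −32]] · [[1, 2], [1, 3]] = [[61, 186], [−31, −94]].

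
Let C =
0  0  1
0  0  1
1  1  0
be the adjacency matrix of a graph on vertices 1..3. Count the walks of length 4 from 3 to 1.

The number of length-4 walks from vertex 3 to vertex 1 is entry (3,1) of C^4, where C is the adjacency matrix.
C^2 = [[1, 1, 0], [1, 1, 0], [0, 0, 2]]
C^3 = [[0, 0, 2], [0, 0, 2], [2, 2, 0]]
C^4 = [[2, 2, 0], [2, 2, 0], [0, 0, 4]]

0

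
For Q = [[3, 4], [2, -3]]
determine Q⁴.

[[289, 0], [0, 289]]

Q² = [[17, 0], [0, 17]]
Q³ = [[51, 68], [34, -51]]
Q⁴ = [[289, 0], [0, 289]]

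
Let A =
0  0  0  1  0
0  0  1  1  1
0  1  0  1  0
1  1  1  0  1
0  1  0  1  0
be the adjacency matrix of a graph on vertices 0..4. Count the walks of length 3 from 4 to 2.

The number of length-3 walks from vertex 4 to vertex 2 is entry (4,2) of A^3, where A is the adjacency matrix.
A^2 = [[1, 1, 1, 0, 1], [1, 3, 1, 2, 1], [1, 1, 2, 1, 2], [0, 2, 1, 4, 1], [1, 1, 2, 1, 2]]
A^3 = [[0, 2, 1, 4, 1], [2, 4, 5, 6, 5], [1, 5, 2, 6, 2], [4, 6, 6, 4, 6], [1, 5, 2, 6, 2]]

2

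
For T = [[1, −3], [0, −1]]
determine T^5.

T² = I (check: tr T = 0 and det T = −1), so T^5 = T since 5 is odd.

[[1, −3], [0, −1]]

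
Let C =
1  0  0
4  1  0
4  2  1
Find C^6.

C = I + N where N = [[0, 0, 0], [4, 0, 0], [4, 2, 0]] is strictly lower-triangular, so N^3 = 0.
(I + N)^6 = I + 6·N + 15·N^2 = [[1, 0, 0], [24, 1, 0], [144, 12, 1]].

[[1, 0, 0], [24, 1, 0], [144, 12, 1]]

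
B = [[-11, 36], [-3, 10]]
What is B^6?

[[253, -756], [63, -188]]

tr B = -1 and det B = -2, so the characteristic polynomial is λ² − (-1)λ + (-2) with roots -2 and 1.
Eigenvectors give P = [[-4, 3], [-1, 1]] with P⁻¹ = [[-1, 3], [-1, 4]], and B = P·diag(-2, 1)·P⁻¹.
Then B^6 = P·diag(64, 1)·P⁻¹ = [[-256, 3], [-64, 1]] · [[-1, 3], [-1, 4]] = [[253, -756], [63, -188]].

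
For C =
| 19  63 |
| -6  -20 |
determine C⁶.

[[-377, -1323], [126, 442]]

tr C = -1 and det C = -2, so the characteristic polynomial is λ² − (-1)λ + (-2) with roots -2 and 1.
Eigenvectors give P = [[-3, 7], [1, -2]] with P⁻¹ = [[2, 7], [1, 3]], and C = P·diag(-2, 1)·P⁻¹.
Then C⁶ = P·diag(64, 1)·P⁻¹ = [[-192, 7], [64, -2]] · [[2, 7], [1, 3]] = [[-377, -1323], [126, 442]].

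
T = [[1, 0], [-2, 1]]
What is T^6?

T = I + N where N = [[0, 0], [-2, 0]] is strictly lower-triangular, so N^2 = 0.
(I + N)^6 = I + 6·N = [[1, 0], [-12, 1]].

[[1, 0], [-12, 1]]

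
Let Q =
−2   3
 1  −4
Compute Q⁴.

[[157, −468], [−156, 469]]

Q² = [[7, −18], [−6, 19]]
Q³ = [[−32, 93], [31, −94]]
Q⁴ = [[157, −468], [−156, 469]]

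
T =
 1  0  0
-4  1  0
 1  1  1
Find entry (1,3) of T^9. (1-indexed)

0

T = I + N where N = [[0, 0, 0], [-4, 0, 0], [1, 1, 0]] is strictly lower-triangular, so N^3 = 0.
(I + N)^9 = I + 9·N + 36·N^2 = [[1, 0, 0], [-36, 1, 0], [-135, 9, 1]].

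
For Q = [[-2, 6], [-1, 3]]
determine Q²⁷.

[[-2, 6], [-1, 3]]

Q² = Q (a projection; rank 1, trace 1), so Q²⁷ = Q.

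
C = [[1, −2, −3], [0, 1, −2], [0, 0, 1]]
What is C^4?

[[1, −8, 12], [0, 1, −8], [0, 0, 1]]

C = I + N where N = [[0, −2, −3], [0, 0, −2], [0, 0, 0]] is strictly upper-triangular, so N^3 = 0.
(I + N)^4 = I + 4·N + 6·N^2 = [[1, −8, 12], [0, 1, −8], [0, 0, 1]].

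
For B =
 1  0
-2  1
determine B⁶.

[[1, 0], [-12, 1]]

B = I + N where N = [[0, 0], [-2, 0]] is strictly lower-triangular, so N² = 0.
(I + N)⁶ = I + 6·N = [[1, 0], [-12, 1]].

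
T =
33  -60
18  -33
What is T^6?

tr T = 0 and det T = -9, so the characteristic polynomial is λ² − (0)λ + (-9) with roots -3 and 3.
Eigenvectors give P = [[-5, 2], [-3, 1]] with P⁻¹ = [[1, -2], [3, -5]], and T = P·diag(-3, 3)·P⁻¹.
Then T^6 = P·diag(729, 729)·P⁻¹ = [[-3645, 1458], [-2187, 729]] · [[1, -2], [3, -5]] = [[729, 0], [0, 729]].

[[729, 0], [0, 729]]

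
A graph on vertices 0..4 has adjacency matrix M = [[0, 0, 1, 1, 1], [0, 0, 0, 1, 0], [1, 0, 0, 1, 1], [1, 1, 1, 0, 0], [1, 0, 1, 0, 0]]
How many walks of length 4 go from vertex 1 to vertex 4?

2

The number of length-4 walks from vertex 1 to vertex 4 is entry (1,4) of M^4, where M is the adjacency matrix.
M^2 = [[3, 1, 2, 1, 1], [1, 1, 1, 0, 0], [2, 1, 3, 1, 1], [1, 0, 1, 3, 2], [1, 0, 1, 2, 2]]
M^3 = [[4, 1, 5, 6, 5], [1, 0, 1, 3, 2], [5, 1, 4, 6, 5], [6, 3, 6, 2, 2], [5, 2, 5, 2, 2]]
M^4 = [[16, 6, 15, 10, 9], [6, 3, 6, 2, 2], [15, 6, 16, 10, 9], [10, 2, 10, 15, 12], [9, 2, 9, 12, 10]]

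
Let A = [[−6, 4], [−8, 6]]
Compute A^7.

[[−384, 256], [−512, 384]]

tr A = 0 and det A = −4, so the characteristic polynomial is λ² − (0)λ + (−4) with roots 2 and −2.
Eigenvectors give P = [[−1, 1], [−2, 1]] with P⁻¹ = [[1, −1], [2, −1]], and A = P·diag(2, −2)·P⁻¹.
Then A^7 = P·diag(128, −128)·P⁻¹ = [[−128, −128], [−256, −128]] · [[1, −1], [2, −1]] = [[−384, 256], [−512, 384]].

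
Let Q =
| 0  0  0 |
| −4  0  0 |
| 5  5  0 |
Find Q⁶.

Q is strictly triangular, hence nilpotent: Q³ = 0, so Q⁶ = 0.

[[0, 0, 0], [0, 0, 0], [0, 0, 0]]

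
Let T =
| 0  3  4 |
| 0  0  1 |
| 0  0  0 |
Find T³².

T is strictly triangular, hence nilpotent: T³ = 0, so T³² = 0.

[[0, 0, 0], [0, 0, 0], [0, 0, 0]]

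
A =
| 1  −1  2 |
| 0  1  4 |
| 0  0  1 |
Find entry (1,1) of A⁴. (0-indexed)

A = I + N where N = [[0, −1, 2], [0, 0, 4], [0, 0, 0]] is strictly upper-triangular, so N³ = 0.
(I + N)⁴ = I + 4·N + 6·N² = [[1, −4, −16], [0, 1, 16], [0, 0, 1]].

1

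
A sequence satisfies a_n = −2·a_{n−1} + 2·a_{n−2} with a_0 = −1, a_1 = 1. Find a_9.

With companion matrix B = [[−2, 2], [1, 0]], [a_n, a_{n−1}]ᵀ = B·[a_{n−1}, a_{n−2}]ᵀ, so [a_9, a_8]ᵀ = B⁸·[a_1, a_0]ᵀ.
B⁸ = [[2448, −1792], [−896, 656]], giving [a_9, a_8]ᵀ = [[4240], [−1552]].

4240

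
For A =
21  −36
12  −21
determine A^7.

tr A = 0 and det A = −9, so the characteristic polynomial is λ² − (0)λ + (−9) with roots 3 and −3.
Eigenvectors give P = [[2, 3], [1, 2]] with P⁻¹ = [[2, −3], [−1, 2]], and A = P·diag(3, −3)·P⁻¹.
Then A^7 = P·diag(2187, −2187)·P⁻¹ = [[4374, −6561], [2187, −4374]] · [[2, −3], [−1, 2]] = [[15309, −26244], [8748, −15309]].

[[15309, −26244], [8748, −15309]]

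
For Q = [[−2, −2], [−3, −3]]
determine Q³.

[[−50, −50], [−75, −75]]

Q² = [[10, 10], [15, 15]]
Q³ = [[−50, −50], [−75, −75]]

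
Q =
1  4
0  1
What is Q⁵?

[[1, 20], [0, 1]]

Q = I + N where N = [[0, 4], [0, 0]] is strictly upper-triangular, so N² = 0.
(I + N)⁵ = I + 5·N = [[1, 20], [0, 1]].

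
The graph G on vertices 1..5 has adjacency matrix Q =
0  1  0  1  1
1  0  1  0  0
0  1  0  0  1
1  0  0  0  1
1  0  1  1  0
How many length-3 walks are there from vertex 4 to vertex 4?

2

The number of length-3 walks from vertex 4 to vertex 4 is entry (4,4) of Q³, where Q is the adjacency matrix.
Q² = [[3, 0, 2, 1, 1], [0, 2, 0, 1, 2], [2, 0, 2, 1, 0], [1, 1, 1, 2, 1], [1, 2, 0, 1, 3]]
Q³ = [[2, 5, 1, 4, 6], [5, 0, 4, 2, 1], [1, 4, 0, 2, 5], [4, 2, 2, 2, 4], [6, 1, 5, 4, 2]]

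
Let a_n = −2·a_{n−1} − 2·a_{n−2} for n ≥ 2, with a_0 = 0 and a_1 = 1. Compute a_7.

With companion matrix C = [[−2, −2], [1, 0]], [a_n, a_{n−1}]ᵀ = C·[a_{n−1}, a_{n−2}]ᵀ, so [a_7, a_6]ᵀ = C⁶·[a_1, a_0]ᵀ.
C⁶ = [[−8, −16], [8, 8]], giving [a_7, a_6]ᵀ = [[−8], [8]].

−8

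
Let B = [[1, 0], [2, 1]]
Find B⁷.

[[1, 0], [14, 1]]

B = I + N where N = [[0, 0], [2, 0]] is strictly lower-triangular, so N² = 0.
(I + N)⁷ = I + 7·N = [[1, 0], [14, 1]].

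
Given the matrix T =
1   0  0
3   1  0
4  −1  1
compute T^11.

[[1, 0, 0], [33, 1, 0], [−121, −11, 1]]

T = I + N where N = [[0, 0, 0], [3, 0, 0], [4, −1, 0]] is strictly lower-triangular, so N^3 = 0.
(I + N)^11 = I + 11·N + 55·N^2 = [[1, 0, 0], [33, 1, 0], [−121, −11, 1]].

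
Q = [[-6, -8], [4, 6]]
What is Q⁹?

[[-1536, -2048], [1024, 1536]]

tr Q = 0 and det Q = -4, so the characteristic polynomial is λ² − (0)λ + (-4) with roots -2 and 2.
Eigenvectors give P = [[-2, -1], [1, 1]] with P⁻¹ = [[-1, -1], [1, 2]], and Q = P·diag(-2, 2)·P⁻¹.
Then Q⁹ = P·diag(-512, 512)·P⁻¹ = [[1024, -512], [-512, 512]] · [[-1, -1], [1, 2]] = [[-1536, -2048], [1024, 1536]].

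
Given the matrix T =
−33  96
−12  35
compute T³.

[[−225, 672], [−84, 251]]

tr T = 2 and det T = −3, so the characteristic polynomial is λ² − (2)λ + (−3) with roots −1 and 3.
Eigenvectors give P = [[3, −8], [1, −3]] with P⁻¹ = [[3, −8], [1, −3]], and T = P·diag(−1, 3)·P⁻¹.
Then T³ = P·diag(−1, 27)·P⁻¹ = [[−3, −216], [−1, −81]] · [[3, −8], [1, −3]] = [[−225, 672], [−84, 251]].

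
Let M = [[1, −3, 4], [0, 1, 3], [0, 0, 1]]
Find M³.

[[1, −9, −15], [0, 1, 9], [0, 0, 1]]

M = I + N where N = [[0, −3, 4], [0, 0, 3], [0, 0, 0]] is strictly upper-triangular, so N³ = 0.
(I + N)³ = I + 3·N + 3·N² = [[1, −9, −15], [0, 1, 9], [0, 0, 1]].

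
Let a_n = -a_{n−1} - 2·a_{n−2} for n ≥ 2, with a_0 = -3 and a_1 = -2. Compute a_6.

4

With companion matrix M = [[-1, -2], [1, 0]], [a_n, a_{n−1}]ᵀ = M·[a_{n−1}, a_{n−2}]ᵀ, so [a_6, a_5]ᵀ = M^5·[a_1, a_0]ᵀ.
M^5 = [[-5, 2], [-1, -6]], giving [a_6, a_5]ᵀ = [[4], [20]].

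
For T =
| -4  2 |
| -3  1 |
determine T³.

tr T = -3 and det T = 2, so the characteristic polynomial is λ² − (-3)λ + (2) with roots -1 and -2.
Eigenvectors give P = [[-2, 1], [-3, 1]] with P⁻¹ = [[1, -1], [3, -2]], and T = P·diag(-1, -2)·P⁻¹.
Then T³ = P·diag(-1, -8)·P⁻¹ = [[2, -8], [3, -8]] · [[1, -1], [3, -2]] = [[-22, 14], [-21, 13]].

[[-22, 14], [-21, 13]]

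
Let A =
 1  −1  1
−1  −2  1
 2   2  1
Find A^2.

[[4, 3, 1], [3, 7, −2], [2, −4, 5]]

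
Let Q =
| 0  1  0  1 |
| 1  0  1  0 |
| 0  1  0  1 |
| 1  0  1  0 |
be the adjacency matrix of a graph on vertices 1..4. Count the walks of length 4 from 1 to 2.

0

The number of length-4 walks from vertex 1 to vertex 2 is entry (1,2) of Q^4, where Q is the adjacency matrix.
Q^2 = [[2, 0, 2, 0], [0, 2, 0, 2], [2, 0, 2, 0], [0, 2, 0, 2]]
Q^3 = [[0, 4, 0, 4], [4, 0, 4, 0], [0, 4, 0, 4], [4, 0, 4, 0]]
Q^4 = [[8, 0, 8, 0], [0, 8, 0, 8], [8, 0, 8, 0], [0, 8, 0, 8]]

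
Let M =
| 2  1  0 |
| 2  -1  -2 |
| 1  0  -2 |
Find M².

[[6, 1, -2], [0, 3, 6], [0, 1, 4]]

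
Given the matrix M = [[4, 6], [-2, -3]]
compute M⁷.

[[4, 6], [-2, -3]]

M² = M (a projection; rank 1, trace 1), so M⁷ = M.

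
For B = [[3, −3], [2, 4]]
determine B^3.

[[−33, −93], [62, −2]]

B^2 = [[3, −21], [14, 10]]
B^3 = [[−33, −93], [62, −2]]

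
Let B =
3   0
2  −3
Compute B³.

[[27, 0], [18, −27]]

B² = [[9, 0], [0, 9]]
B³ = [[27, 0], [18, −27]]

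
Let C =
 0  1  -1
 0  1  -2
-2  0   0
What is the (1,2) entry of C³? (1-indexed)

3

C² = [[2, 1, -2], [4, 1, -2], [0, -2, 2]]
C³ = [[4, 3, -4], [4, 5, -6], [-4, -2, 4]]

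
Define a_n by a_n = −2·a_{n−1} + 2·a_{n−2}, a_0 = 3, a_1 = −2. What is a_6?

With companion matrix A = [[−2, 2], [1, 0]], [a_n, a_{n−1}]ᵀ = A·[a_{n−1}, a_{n−2}]ᵀ, so [a_6, a_5]ᵀ = A⁵·[a_1, a_0]ᵀ.
A⁵ = [[−120, 88], [44, −32]], giving [a_6, a_5]ᵀ = [[504], [−184]].

504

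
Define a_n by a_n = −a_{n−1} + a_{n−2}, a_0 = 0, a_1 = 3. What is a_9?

102

With companion matrix M = [[−1, 1], [1, 0]], [a_n, a_{n−1}]ᵀ = M·[a_{n−1}, a_{n−2}]ᵀ, so [a_9, a_8]ᵀ = M⁸·[a_1, a_0]ᵀ.
M⁸ = [[34, −21], [−21, 13]], giving [a_9, a_8]ᵀ = [[102], [−63]].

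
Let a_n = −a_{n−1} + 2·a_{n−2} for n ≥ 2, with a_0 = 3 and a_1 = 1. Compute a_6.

45

With companion matrix B = [[−1, 2], [1, 0]], [a_n, a_{n−1}]ᵀ = B·[a_{n−1}, a_{n−2}]ᵀ, so [a_6, a_5]ᵀ = B⁵·[a_1, a_0]ᵀ.
B⁵ = [[−21, 22], [11, −10]], giving [a_6, a_5]ᵀ = [[45], [−19]].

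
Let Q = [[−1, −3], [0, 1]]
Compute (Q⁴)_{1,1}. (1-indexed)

Q² = [[1, 0], [0, 1]]
Q³ = [[−1, −3], [0, 1]]
Q⁴ = [[1, 0], [0, 1]]

1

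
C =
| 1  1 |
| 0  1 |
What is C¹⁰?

C = I + N where N = [[0, 1], [0, 0]] is strictly upper-triangular, so N² = 0.
(I + N)¹⁰ = I + 10·N = [[1, 10], [0, 1]].

[[1, 10], [0, 1]]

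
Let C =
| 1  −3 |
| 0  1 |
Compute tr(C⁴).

2

C = I + N where N = [[0, −3], [0, 0]] is strictly upper-triangular, so N² = 0.
(I + N)⁴ = I + 4·N = [[1, −12], [0, 1]].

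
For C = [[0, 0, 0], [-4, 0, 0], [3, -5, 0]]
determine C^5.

[[0, 0, 0], [0, 0, 0], [0, 0, 0]]

C is strictly triangular, hence nilpotent: C^3 = 0, so C^5 = 0.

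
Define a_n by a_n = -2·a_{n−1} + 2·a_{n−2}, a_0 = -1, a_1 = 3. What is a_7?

1224

With companion matrix C = [[-2, 2], [1, 0]], [a_n, a_{n−1}]ᵀ = C·[a_{n−1}, a_{n−2}]ᵀ, so [a_7, a_6]ᵀ = C⁶·[a_1, a_0]ᵀ.
C⁶ = [[328, -240], [-120, 88]], giving [a_7, a_6]ᵀ = [[1224], [-448]].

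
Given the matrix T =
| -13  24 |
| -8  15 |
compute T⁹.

[[-59053, 118104], [-39368, 78735]]

tr T = 2 and det T = -3, so the characteristic polynomial is λ² − (2)λ + (-3) with roots -1 and 3.
Eigenvectors give P = [[2, -3], [1, -2]] with P⁻¹ = [[2, -3], [1, -2]], and T = P·diag(-1, 3)·P⁻¹.
Then T⁹ = P·diag(-1, 19683)·P⁻¹ = [[-2, -59049], [-1, -39366]] · [[2, -3], [1, -2]] = [[-59053, 118104], [-39368, 78735]].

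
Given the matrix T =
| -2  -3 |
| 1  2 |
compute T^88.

[[1, 0], [0, 1]]

T² = I (check: tr T = 0 and det T = -1), so T^88 = I since 88 is even.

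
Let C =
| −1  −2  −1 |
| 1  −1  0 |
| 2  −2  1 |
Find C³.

C² = [[−3, 6, 0], [−2, −1, −1], [−2, −4, −1]]
C³ = [[9, 0, 3], [−1, 7, 1], [−4, 10, 1]]

[[9, 0, 3], [−1, 7, 1], [−4, 10, 1]]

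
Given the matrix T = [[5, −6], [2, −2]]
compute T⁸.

[[1021, −1530], [510, −764]]

tr T = 3 and det T = 2, so the characteristic polynomial is λ² − (3)λ + (2) with roots 1 and 2.
Eigenvectors give P = [[3, 2], [2, 1]] with P⁻¹ = [[−1, 2], [2, −3]], and T = P·diag(1, 2)·P⁻¹.
Then T⁸ = P·diag(1, 256)·P⁻¹ = [[3, 512], [2, 256]] · [[−1, 2], [2, −3]] = [[1021, −1530], [510, −764]].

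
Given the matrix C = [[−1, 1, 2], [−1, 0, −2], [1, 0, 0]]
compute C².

[[2, −1, −4], [−1, −1, −2], [−1, 1, 2]]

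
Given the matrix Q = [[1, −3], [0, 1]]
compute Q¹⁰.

[[1, −30], [0, 1]]

Q = I + N where N = [[0, −3], [0, 0]] is strictly upper-triangular, so N² = 0.
(I + N)¹⁰ = I + 10·N = [[1, −30], [0, 1]].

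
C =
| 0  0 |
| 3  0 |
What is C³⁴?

C is strictly triangular, hence nilpotent: C² = 0, so C³⁴ = 0.

[[0, 0], [0, 0]]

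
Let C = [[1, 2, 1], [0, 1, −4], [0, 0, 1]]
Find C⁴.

[[1, 8, −44], [0, 1, −16], [0, 0, 1]]

C = I + N where N = [[0, 2, 1], [0, 0, −4], [0, 0, 0]] is strictly upper-triangular, so N³ = 0.
(I + N)⁴ = I + 4·N + 6·N² = [[1, 8, −44], [0, 1, −16], [0, 0, 1]].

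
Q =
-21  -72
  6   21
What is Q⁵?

tr Q = 0 and det Q = -9, so the characteristic polynomial is λ² − (0)λ + (-9) with roots 3 and -3.
Eigenvectors give P = [[-3, -4], [1, 1]] with P⁻¹ = [[1, 4], [-1, -3]], and Q = P·diag(3, -3)·P⁻¹.
Then Q⁵ = P·diag(243, -243)·P⁻¹ = [[-729, 972], [243, -243]] · [[1, 4], [-1, -3]] = [[-1701, -5832], [486, 1701]].

[[-1701, -5832], [486, 1701]]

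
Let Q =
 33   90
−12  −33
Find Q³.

[[297, 810], [−108, −297]]

tr Q = 0 and det Q = −9, so the characteristic polynomial is λ² − (0)λ + (−9) with roots 3 and −3.
Eigenvectors give P = [[−3, −5], [1, 2]] with P⁻¹ = [[−2, −5], [1, 3]], and Q = P·diag(3, −3)·P⁻¹.
Then Q³ = P·diag(27, −27)·P⁻¹ = [[−81, 135], [27, −54]] · [[−2, −5], [1, 3]] = [[297, 810], [−108, −297]].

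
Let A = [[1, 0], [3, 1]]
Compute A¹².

A = I + N where N = [[0, 0], [3, 0]] is strictly lower-triangular, so N² = 0.
(I + N)¹² = I + 12·N = [[1, 0], [36, 1]].

[[1, 0], [36, 1]]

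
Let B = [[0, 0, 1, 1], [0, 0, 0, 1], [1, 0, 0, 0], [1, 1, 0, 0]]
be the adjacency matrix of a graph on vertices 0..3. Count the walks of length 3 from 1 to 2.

The number of length-3 walks from vertex 1 to vertex 2 is entry (1,2) of B³, where B is the adjacency matrix.
B² = [[2, 1, 0, 0], [1, 1, 0, 0], [0, 0, 1, 1], [0, 0, 1, 2]]
B³ = [[0, 0, 2, 3], [0, 0, 1, 2], [2, 1, 0, 0], [3, 2, 0, 0]]

1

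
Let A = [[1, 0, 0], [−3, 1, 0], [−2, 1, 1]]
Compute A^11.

A = I + N where N = [[0, 0, 0], [−3, 0, 0], [−2, 1, 0]] is strictly lower-triangular, so N^3 = 0.
(I + N)^11 = I + 11·N + 55·N^2 = [[1, 0, 0], [−33, 1, 0], [−187, 11, 1]].

[[1, 0, 0], [−33, 1, 0], [−187, 11, 1]]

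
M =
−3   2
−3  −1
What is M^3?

M^2 = [[3, −8], [12, −5]]
M^3 = [[15, 14], [−21, 29]]

[[15, 14], [−21, 29]]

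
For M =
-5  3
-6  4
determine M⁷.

[[-257, 129], [-258, 130]]

tr M = -1 and det M = -2, so the characteristic polynomial is λ² − (-1)λ + (-2) with roots 1 and -2.
Eigenvectors give P = [[-1, 1], [-2, 1]] with P⁻¹ = [[1, -1], [2, -1]], and M = P·diag(1, -2)·P⁻¹.
Then M⁷ = P·diag(1, -128)·P⁻¹ = [[-1, -128], [-2, -128]] · [[1, -1], [2, -1]] = [[-257, 129], [-258, 130]].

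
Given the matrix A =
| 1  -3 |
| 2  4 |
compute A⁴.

[[-125, -75], [50, -50]]

A² = [[-5, -15], [10, 10]]
A³ = [[-35, -45], [30, 10]]
A⁴ = [[-125, -75], [50, -50]]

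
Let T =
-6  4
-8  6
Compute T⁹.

[[-1536, 1024], [-2048, 1536]]

tr T = 0 and det T = -4, so the characteristic polynomial is λ² − (0)λ + (-4) with roots -2 and 2.
Eigenvectors give P = [[1, -1], [1, -2]] with P⁻¹ = [[2, -1], [1, -1]], and T = P·diag(-2, 2)·P⁻¹.
Then T⁹ = P·diag(-512, 512)·P⁻¹ = [[-512, -512], [-512, -1024]] · [[2, -1], [1, -1]] = [[-1536, 1024], [-2048, 1536]].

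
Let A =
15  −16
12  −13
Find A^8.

[[26241, −26240], [19680, −19679]]

tr A = 2 and det A = −3, so the characteristic polynomial is λ² − (2)λ + (−3) with roots −1 and 3.
Eigenvectors give P = [[1, 4], [1, 3]] with P⁻¹ = [[−3, 4], [1, −1]], and A = P·diag(−1, 3)·P⁻¹.
Then A^8 = P·diag(1, 6561)·P⁻¹ = [[1, 26244], [1, 19683]] · [[−3, 4], [1, −1]] = [[26241, −26240], [19680, −19679]].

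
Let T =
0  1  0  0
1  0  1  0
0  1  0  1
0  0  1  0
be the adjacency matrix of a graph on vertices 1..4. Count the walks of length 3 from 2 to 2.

0

The number of length-3 walks from vertex 2 to vertex 2 is entry (2,2) of T³, where T is the adjacency matrix.
T² = [[1, 0, 1, 0], [0, 2, 0, 1], [1, 0, 2, 0], [0, 1, 0, 1]]
T³ = [[0, 2, 0, 1], [2, 0, 3, 0], [0, 3, 0, 2], [1, 0, 2, 0]]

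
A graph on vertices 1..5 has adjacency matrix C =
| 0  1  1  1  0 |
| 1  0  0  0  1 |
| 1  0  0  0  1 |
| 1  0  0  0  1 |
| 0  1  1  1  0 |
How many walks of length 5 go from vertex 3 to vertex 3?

The number of length-5 walks from vertex 3 to vertex 3 is entry (3,3) of C⁵, where C is the adjacency matrix.
C² = [[3, 0, 0, 0, 3], [0, 2, 2, 2, 0], [0, 2, 2, 2, 0], [0, 2, 2, 2, 0], [3, 0, 0, 0, 3]]
C³ = [[0, 6, 6, 6, 0], [6, 0, 0, 0, 6], [6, 0, 0, 0, 6], [6, 0, 0, 0, 6], [0, 6, 6, 6, 0]]
C⁴ = [[18, 0, 0, 0, 18], [0, 12, 12, 12, 0], [0, 12, 12, 12, 0], [0, 12, 12, 12, 0], [18, 0, 0, 0, 18]]
C⁵ = [[0, 36, 36, 36, 0], [36, 0, 0, 0, 36], [36, 0, 0, 0, 36], [36, 0, 0, 0, 36], [0, 36, 36, 36, 0]]

0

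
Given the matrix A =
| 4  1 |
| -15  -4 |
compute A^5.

A² = I (check: tr A = 0 and det A = -1), so A^5 = A since 5 is odd.

[[4, 1], [-15, -4]]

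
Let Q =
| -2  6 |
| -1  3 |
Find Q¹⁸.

Q² = Q (a projection; rank 1, trace 1), so Q¹⁸ = Q.

[[-2, 6], [-1, 3]]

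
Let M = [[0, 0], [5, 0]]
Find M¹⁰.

M is strictly triangular, hence nilpotent: M² = 0, so M¹⁰ = 0.

[[0, 0], [0, 0]]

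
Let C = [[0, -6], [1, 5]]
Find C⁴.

[[-114, -390], [65, 211]]

tr C = 5 and det C = 6, so the characteristic polynomial is λ² − (5)λ + (6) with roots 2 and 3.
Eigenvectors give P = [[-3, -2], [1, 1]] with P⁻¹ = [[-1, -2], [1, 3]], and C = P·diag(2, 3)·P⁻¹.
Then C⁴ = P·diag(16, 81)·P⁻¹ = [[-48, -162], [16, 81]] · [[-1, -2], [1, 3]] = [[-114, -390], [65, 211]].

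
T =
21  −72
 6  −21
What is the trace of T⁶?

tr T = 0 and det T = −9, so the characteristic polynomial is λ² − (0)λ + (−9) with roots 3 and −3.
Eigenvectors give P = [[4, 3], [1, 1]] with P⁻¹ = [[1, −3], [−1, 4]], and T = P·diag(3, −3)·P⁻¹.
Then T⁶ = P·diag(729, 729)·P⁻¹ = [[2916, 2187], [729, 729]] · [[1, −3], [−1, 4]] = [[729, 0], [0, 729]].

1458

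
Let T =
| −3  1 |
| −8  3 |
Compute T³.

[[−3, 1], [−8, 3]]

T² = I (check: tr T = 0 and det T = −1), so T³ = T since 3 is odd.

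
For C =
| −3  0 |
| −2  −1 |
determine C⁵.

[[−243, 0], [−242, −1]]

tr C = −4 and det C = 3, so the characteristic polynomial is λ² − (−4)λ + (3) with roots −1 and −3.
Eigenvectors give P = [[0, −1], [1, −1]] with P⁻¹ = [[−1, 1], [−1, 0]], and C = P·diag(−1, −3)·P⁻¹.
Then C⁵ = P·diag(−1, −243)·P⁻¹ = [[0, 243], [−1, 243]] · [[−1, 1], [−1, 0]] = [[−243, 0], [−242, −1]].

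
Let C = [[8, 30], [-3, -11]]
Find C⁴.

[[-134, -450], [45, 151]]

tr C = -3 and det C = 2, so the characteristic polynomial is λ² − (-3)λ + (2) with roots -2 and -1.
Eigenvectors give P = [[3, 10], [-1, -3]] with P⁻¹ = [[-3, -10], [1, 3]], and C = P·diag(-2, -1)·P⁻¹.
Then C⁴ = P·diag(16, 1)·P⁻¹ = [[48, 10], [-16, -3]] · [[-3, -10], [1, 3]] = [[-134, -450], [45, 151]].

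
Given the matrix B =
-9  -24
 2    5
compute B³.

[[-105, -312], [26, 77]]

tr B = -4 and det B = 3, so the characteristic polynomial is λ² − (-4)λ + (3) with roots -3 and -1.
Eigenvectors give P = [[4, 3], [-1, -1]] with P⁻¹ = [[1, 3], [-1, -4]], and B = P·diag(-3, -1)·P⁻¹.
Then B³ = P·diag(-27, -1)·P⁻¹ = [[-108, -3], [27, 1]] · [[1, 3], [-1, -4]] = [[-105, -312], [26, 77]].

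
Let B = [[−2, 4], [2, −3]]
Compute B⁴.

B² = [[12, −20], [−10, 17]]
B³ = [[−64, 108], [54, −91]]
B⁴ = [[344, −580], [−290, 489]]

[[344, −580], [−290, 489]]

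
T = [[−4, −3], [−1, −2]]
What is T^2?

[[19, 18], [6, 7]]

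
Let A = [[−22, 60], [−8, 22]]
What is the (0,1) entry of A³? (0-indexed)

tr A = 0 and det A = −4, so the characteristic polynomial is λ² − (0)λ + (−4) with roots 2 and −2.
Eigenvectors give P = [[5, 3], [2, 1]] with P⁻¹ = [[−1, 3], [2, −5]], and A = P·diag(2, −2)·P⁻¹.
Then A³ = P·diag(8, −8)·P⁻¹ = [[40, −24], [16, −8]] · [[−1, 3], [2, −5]] = [[−88, 240], [−32, 88]].

240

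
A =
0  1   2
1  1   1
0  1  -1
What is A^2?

[[1, 3, -1], [1, 3, 2], [1, 0, 2]]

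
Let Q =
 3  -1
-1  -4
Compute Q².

[[10, 1], [1, 17]]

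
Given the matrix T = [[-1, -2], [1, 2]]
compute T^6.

T² = T (a projection; rank 1, trace 1), so T^6 = T.

[[-1, -2], [1, 2]]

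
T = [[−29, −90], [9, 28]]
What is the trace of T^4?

tr T = −1 and det T = −2, so the characteristic polynomial is λ² − (−1)λ + (−2) with roots −2 and 1.
Eigenvectors give P = [[10, −3], [−3, 1]] with P⁻¹ = [[1, 3], [3, 10]], and T = P·diag(−2, 1)·P⁻¹.
Then T^4 = P·diag(16, 1)·P⁻¹ = [[160, −3], [−48, 1]] · [[1, 3], [3, 10]] = [[151, 450], [−45, −134]].

17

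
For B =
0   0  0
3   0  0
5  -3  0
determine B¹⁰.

B is strictly triangular, hence nilpotent: B³ = 0, so B¹⁰ = 0.

[[0, 0, 0], [0, 0, 0], [0, 0, 0]]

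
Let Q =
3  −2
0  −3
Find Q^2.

[[9, 0], [0, 9]]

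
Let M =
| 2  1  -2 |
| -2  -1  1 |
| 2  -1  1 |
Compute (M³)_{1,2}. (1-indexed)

M² = [[-2, 3, -5], [0, -2, 4], [8, 2, -4]]
M³ = [[-20, 0, 2], [12, -2, 2], [4, 10, -18]]

0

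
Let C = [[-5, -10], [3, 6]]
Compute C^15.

[[-5, -10], [3, 6]]

C² = C (a projection; rank 1, trace 1), so C^15 = C.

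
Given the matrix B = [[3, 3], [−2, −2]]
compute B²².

[[3, 3], [−2, −2]]

B² = B (a projection; rank 1, trace 1), so B²² = B.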